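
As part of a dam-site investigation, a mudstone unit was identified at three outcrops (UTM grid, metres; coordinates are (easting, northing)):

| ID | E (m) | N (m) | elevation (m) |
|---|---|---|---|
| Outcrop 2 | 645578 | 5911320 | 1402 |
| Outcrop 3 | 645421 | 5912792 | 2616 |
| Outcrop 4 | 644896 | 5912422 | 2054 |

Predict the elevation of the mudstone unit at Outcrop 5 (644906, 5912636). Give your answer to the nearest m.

Two edge vectors: Outcrop 2→Outcrop 3 = (-157, 1472, 1214), Outcrop 2→Outcrop 4 = (-682, 1102, 652).
Normal n = (Outcrop 2→Outcrop 3) × (Outcrop 2→Outcrop 4) = (-378084, -725584, 830890).
So ∂z/∂E = −n_x/n_z = 0.45503496 and ∂z/∂N = −n_y/n_z = 0.87326120.
Intercept c from Outcrop 2: 1402 − 293760.56 − 5162126.41 = −5454484.97.
At (644906, 5912636): z = 293454.8 + 5163275.6 − 5454484.97 = 2245.4 m.

2245 m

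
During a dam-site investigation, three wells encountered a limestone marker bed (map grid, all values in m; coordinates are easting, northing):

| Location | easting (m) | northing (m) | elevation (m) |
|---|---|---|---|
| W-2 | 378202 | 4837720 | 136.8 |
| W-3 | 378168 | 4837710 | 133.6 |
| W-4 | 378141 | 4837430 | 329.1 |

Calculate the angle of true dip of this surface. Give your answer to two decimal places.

Let the plane be z = a·easting + b·northing + c.
W-3−W-2: −34a − 10b = −3.2;  W-4−W-2: −61a − 290b = 192.3.
Solving gives a = 0.30822, b = −0.72794.
Gradient magnitude |∇z| = √(a² + b²) = √(0.09500 + 0.52989) = 0.79050.
True dip = arctan(0.79050) = 38.33°, dipping toward NNW (azimuth ≈ 337°).

38.33°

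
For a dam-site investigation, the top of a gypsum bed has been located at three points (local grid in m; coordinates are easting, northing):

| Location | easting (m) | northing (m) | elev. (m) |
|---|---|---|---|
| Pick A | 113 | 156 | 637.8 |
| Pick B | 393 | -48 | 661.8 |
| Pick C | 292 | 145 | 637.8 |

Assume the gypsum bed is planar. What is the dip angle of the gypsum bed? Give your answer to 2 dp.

7.34°

Let the plane be z = a·easting + b·northing + c.
Pick B−Pick A: 280a − 204b = 24;  Pick C−Pick A: 179a − 11b = 0.
Solving gives a = −0.00790, b = −0.12848.
Gradient magnitude |∇z| = √(a² + b²) = √(0.00006 + 0.01651) = 0.12873.
True dip = arctan(0.12873) = 7.34°, dipping toward N (azimuth ≈ 004°).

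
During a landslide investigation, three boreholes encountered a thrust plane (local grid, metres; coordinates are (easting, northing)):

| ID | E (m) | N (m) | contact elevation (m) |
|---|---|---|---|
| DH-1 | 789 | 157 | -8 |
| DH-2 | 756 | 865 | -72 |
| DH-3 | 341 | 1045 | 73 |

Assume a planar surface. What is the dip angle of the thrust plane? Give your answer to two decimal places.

22.36°

Let the plane be z = a·E + b·N + c.
DH-2−DH-1: −33a + 708b = −64;  DH-3−DH-1: −448a + 888b = 81.
Solving gives a = −0.39662, b = −0.10888.
Gradient magnitude |∇z| = √(a² + b²) = √(0.15731 + 0.01186) = 0.41130.
True dip = arctan(0.41130) = 22.36°, dipping toward ENE (azimuth ≈ 075°).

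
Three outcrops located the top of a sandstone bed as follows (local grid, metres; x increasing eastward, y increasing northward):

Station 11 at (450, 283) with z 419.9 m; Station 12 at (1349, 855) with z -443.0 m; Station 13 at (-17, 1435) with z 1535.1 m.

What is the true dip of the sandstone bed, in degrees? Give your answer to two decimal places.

Let the plane be z = a·x + b·y + c.
Station 12−Station 11: 899a + 572b = −862.9;  Station 13−Station 11: −467a + 1152b = 1115.2.
Solving gives a = −1.25268, b = 0.46024.
Gradient magnitude |∇z| = √(a² + b²) = √(1.56920 + 0.21182) = 1.33455.
True dip = arctan(1.33455) = 53.16°, dipping toward ESE (azimuth ≈ 110°).

53.16°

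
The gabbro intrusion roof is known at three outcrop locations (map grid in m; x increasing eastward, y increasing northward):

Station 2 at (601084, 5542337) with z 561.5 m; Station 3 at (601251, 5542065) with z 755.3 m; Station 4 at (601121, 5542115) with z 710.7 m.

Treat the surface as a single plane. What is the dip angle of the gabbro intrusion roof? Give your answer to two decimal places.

Two edge vectors: Station 2→Station 3 = (167, -272, 193.8), Station 2→Station 4 = (37, -222, 149.2).
Normal n = (Station 2→Station 3) × (Station 2→Station 4) = (2441.2, -17745.8, -27010).
So ∂z/∂x = −n_x/n_z = 0.09038 and ∂z/∂y = −n_y/n_z = −0.65701.
Gradient magnitude |∇z| = √(a² + b²) = √(0.00817 + 0.43166) = 0.66320.
True dip = arctan(0.66320) = 33.55°, dipping toward N (azimuth ≈ 352°).

33.55°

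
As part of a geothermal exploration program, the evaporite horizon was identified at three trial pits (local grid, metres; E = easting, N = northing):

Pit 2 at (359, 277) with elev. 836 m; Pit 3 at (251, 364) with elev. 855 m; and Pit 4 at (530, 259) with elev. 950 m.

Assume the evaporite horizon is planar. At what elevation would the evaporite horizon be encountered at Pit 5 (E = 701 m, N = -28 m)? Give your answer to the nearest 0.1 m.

Two edge vectors: Pit 2→Pit 3 = (-108, 87, 19), Pit 2→Pit 4 = (171, -18, 114).
Normal n = (Pit 2→Pit 3) × (Pit 2→Pit 4) = (10260, 15561, -12933).
So ∂z/∂E = −n_x/n_z = 0.79332 and ∂z/∂N = −n_y/n_z = 1.20320.
Intercept c from Pit 2: 836 − 284.80 − 333.29 = 217.91.
At (701, -28): z = 556.1 − 33.7 + 217.91 = 740.3 m.

740.3 m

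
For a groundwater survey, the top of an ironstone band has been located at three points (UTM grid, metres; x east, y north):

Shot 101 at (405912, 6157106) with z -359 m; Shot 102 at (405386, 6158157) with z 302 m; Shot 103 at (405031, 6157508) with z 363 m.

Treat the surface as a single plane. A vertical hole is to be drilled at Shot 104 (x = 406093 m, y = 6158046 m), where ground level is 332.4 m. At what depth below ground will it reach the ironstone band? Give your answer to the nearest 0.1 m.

Two edge vectors: Shot 101→Shot 102 = (-526, 1051, 661), Shot 101→Shot 103 = (-881, 402, 722).
Normal n = (Shot 101→Shot 102) × (Shot 101→Shot 103) = (493100, -202569, 714479).
So ∂z/∂x = −n_x/n_z = −0.690153245 and ∂z/∂y = −n_y/n_z = 0.283519880.
Intercept c from Shot 101: -359 + 280141.48 − 1745661.95 = −1465879.47.
At (406093, 6158046): z_contact = −280266.40 + 1745928.46 − 1465879.47 = -217.41 m.
Depth below ground = 332.4 − (-217.41) = 549.8 m.

549.8 m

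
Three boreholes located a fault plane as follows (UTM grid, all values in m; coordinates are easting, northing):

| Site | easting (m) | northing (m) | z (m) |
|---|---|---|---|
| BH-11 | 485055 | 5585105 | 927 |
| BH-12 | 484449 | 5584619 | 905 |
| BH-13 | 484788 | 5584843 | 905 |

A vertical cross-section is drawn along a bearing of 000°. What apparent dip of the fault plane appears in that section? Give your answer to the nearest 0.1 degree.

Let the plane be z = a·easting + b·northing + c.
BH-12−BH-11: −606a − 486b = −22;  BH-13−BH-11: −267a − 262b = −22.
Solving gives a = −0.16987, b = 0.25708.
Unit vector along 000° is (sin 0°, cos 0°) = (0.0000, 1.0000).
Slope in that direction = a·(0.0000) + b·(1.0000) = 0.25708.
Apparent dip = arctan|0.25708| = 14.4° (true dip is 17.1°, so apparent ≤ true as expected).

14.4°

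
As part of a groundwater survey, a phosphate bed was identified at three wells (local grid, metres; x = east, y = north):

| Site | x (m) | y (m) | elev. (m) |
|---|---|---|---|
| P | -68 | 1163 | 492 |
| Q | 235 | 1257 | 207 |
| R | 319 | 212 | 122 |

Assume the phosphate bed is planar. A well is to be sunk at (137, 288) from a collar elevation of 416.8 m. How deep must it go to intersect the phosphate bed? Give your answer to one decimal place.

122.9 m

Two edge vectors: P→Q = (303, 94, -285), P→R = (387, -951, -370).
Normal n = (P→Q) × (P→R) = (-305815, 1815, -324531).
So ∂z/∂x = −n_x/n_z = −0.942329 and ∂z/∂y = −n_y/n_z = 0.005593.
Intercept c from P: 492 − 64.08 − 6.50 = 421.42.
At (137, 288): z_contact = −129.10 + 1.61 + 421.42 = 293.93 m.
Depth below ground = 416.8 − 293.93 = 122.9 m.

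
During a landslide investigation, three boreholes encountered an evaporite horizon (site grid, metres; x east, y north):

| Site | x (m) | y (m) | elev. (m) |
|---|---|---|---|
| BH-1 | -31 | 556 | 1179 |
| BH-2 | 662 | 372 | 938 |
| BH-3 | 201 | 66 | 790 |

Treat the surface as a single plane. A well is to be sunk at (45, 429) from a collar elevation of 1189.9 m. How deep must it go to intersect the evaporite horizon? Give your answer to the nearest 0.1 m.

Let the plane be z = a·x + b·y + c.
BH-2−BH-1: 693a − 184b = −241;  BH-3−BH-1: 232a − 490b = −389.
Solving gives a = −0.15668, b = 0.71970.
Then c = 1179 − a·-31 − b·556 = 773.99.
At (45, 429): z_contact = −7.05 + 308.75 + 773.99 = 1075.69 m.
Depth below ground = 1189.9 − 1075.69 = 114.2 m.

114.2 m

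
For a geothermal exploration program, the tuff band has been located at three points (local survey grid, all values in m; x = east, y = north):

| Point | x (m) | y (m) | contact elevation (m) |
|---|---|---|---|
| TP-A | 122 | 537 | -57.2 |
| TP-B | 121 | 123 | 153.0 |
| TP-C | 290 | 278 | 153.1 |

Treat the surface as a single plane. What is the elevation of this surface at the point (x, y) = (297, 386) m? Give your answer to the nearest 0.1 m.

Let the plane be z = a·x + b·y + c.
TP-B−TP-A: −1a − 414b = 210.2;  TP-C−TP-A: 168a − 259b = 210.3.
Solving gives a = 0.46730, b = −0.50886.
Then c = -57.2 − a·122 − b·537 = 159.05.
At (297, 386): z = 138.8 − 196.4 + 159.05 = 101.4 m.

101.4 m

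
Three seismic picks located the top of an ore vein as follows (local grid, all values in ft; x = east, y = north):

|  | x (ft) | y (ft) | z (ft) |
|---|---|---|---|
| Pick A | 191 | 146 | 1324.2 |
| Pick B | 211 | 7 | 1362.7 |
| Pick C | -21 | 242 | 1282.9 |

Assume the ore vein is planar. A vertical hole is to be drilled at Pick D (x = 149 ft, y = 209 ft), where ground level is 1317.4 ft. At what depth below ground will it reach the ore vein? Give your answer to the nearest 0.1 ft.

13.1 ft

Let the plane be z = a·x + b·y + c.
Pick B−Pick A: 20a − 139b = 38.5;  Pick C−Pick A: −212a + 96b = −41.3.
Solving gives a = 0.07422, b = −0.26630.
Then c = 1324.2 − a·191 − b·146 = 1348.90.
At (149, 209): z_contact = 11.06 − 55.66 + 1348.90 = 1304.31 ft.
Depth below ground = 1317.4 − 1304.31 = 13.1 ft.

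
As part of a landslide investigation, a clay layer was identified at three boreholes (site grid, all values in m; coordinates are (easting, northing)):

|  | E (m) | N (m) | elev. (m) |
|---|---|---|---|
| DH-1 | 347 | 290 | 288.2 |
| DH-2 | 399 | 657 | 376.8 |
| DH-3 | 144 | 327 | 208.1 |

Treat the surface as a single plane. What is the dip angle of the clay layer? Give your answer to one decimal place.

Two edge vectors: DH-1→DH-2 = (52, 367, 88.6), DH-1→DH-3 = (-203, 37, -80.1).
Normal n = (DH-1→DH-2) × (DH-1→DH-3) = (-32674.9, -13820.6, 76425).
So ∂z/∂E = −n_x/n_z = 0.42754 and ∂z/∂N = −n_y/n_z = 0.18084.
Gradient magnitude |∇z| = √(a² + b²) = √(0.18279 + 0.03270) = 0.46421.
True dip = arctan(0.46421) = 24.9°, dipping toward WSW (azimuth ≈ 247°).

24.9°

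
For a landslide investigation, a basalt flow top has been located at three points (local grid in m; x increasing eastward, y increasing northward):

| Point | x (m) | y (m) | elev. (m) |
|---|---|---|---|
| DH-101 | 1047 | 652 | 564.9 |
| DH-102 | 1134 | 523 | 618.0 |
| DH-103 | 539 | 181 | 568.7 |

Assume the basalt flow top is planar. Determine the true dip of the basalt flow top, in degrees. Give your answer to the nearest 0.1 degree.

19.0°

Two edge vectors: DH-101→DH-102 = (87, -129, 53.1), DH-101→DH-103 = (-508, -471, 3.8).
Normal n = (DH-101→DH-102) × (DH-101→DH-103) = (24519.9, -27305.4, -106509).
So ∂z/∂x = −n_x/n_z = 0.23021 and ∂z/∂y = −n_y/n_z = −0.25637.
Gradient magnitude |∇z| = √(a² + b²) = √(0.05300 + 0.06572) = 0.34456.
True dip = arctan(0.34456) = 19.0°, dipping toward NW (azimuth ≈ 318°).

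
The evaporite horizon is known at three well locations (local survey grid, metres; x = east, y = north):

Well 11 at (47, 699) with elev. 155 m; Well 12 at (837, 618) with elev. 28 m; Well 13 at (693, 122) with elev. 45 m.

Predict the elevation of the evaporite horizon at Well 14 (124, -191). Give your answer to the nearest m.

132 m

Two edge vectors: Well 11→Well 12 = (790, -81, -127), Well 11→Well 13 = (646, -577, -110).
Normal n = (Well 11→Well 12) × (Well 11→Well 13) = (-64369, 4858, -403504).
So ∂z/∂x = −n_x/n_z = −0.15953 and ∂z/∂y = −n_y/n_z = 0.01204.
Intercept c from Well 11: 155 + 7.50 − 8.42 = 154.08.
At (124, -191): z = −19.8 − 2.3 + 154.08 = 132.0 m.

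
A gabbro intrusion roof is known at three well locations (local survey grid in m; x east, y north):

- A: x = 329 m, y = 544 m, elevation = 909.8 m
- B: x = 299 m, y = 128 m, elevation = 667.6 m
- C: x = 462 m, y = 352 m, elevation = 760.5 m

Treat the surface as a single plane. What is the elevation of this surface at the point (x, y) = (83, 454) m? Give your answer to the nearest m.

919 m

Two edge vectors: A→B = (-30, -416, -242.2), A→C = (133, -192, -149.3).
Normal n = (A→B) × (A→C) = (15606.4, -36691.6, 61088).
So ∂z/∂x = −n_x/n_z = −0.25547 and ∂z/∂y = −n_y/n_z = 0.60064.
Intercept c from A: 909.8 + 84.05 − 326.75 = 667.11.
At (83, 454): z = −21.2 + 272.7 + 667.11 = 918.6 m.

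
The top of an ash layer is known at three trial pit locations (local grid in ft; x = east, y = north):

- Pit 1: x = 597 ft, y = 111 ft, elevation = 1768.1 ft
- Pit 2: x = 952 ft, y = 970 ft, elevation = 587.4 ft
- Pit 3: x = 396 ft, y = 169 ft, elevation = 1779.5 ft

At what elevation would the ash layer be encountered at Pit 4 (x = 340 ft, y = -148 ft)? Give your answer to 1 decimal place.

Let the plane be z = a·x + b·y + c.
Pit 2−Pit 1: 355a + 859b = −1180.7;  Pit 3−Pit 1: −201a + 58b = 11.4.
Solving gives a = −0.40504, b = −1.20711.
Then c = 1768.1 − a·597 − b·111 = 2143.90.
At (340, -148): z = −137.7 + 178.7 + 2143.90 = 2184.8 ft.

2184.8 ft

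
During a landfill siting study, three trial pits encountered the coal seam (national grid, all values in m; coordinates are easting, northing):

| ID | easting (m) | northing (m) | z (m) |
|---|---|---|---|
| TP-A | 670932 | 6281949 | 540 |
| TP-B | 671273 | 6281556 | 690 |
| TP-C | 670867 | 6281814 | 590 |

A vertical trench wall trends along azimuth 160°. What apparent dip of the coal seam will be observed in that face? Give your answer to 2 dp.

19.53°

Two edge vectors: TP-A→TP-B = (341, -393, 150), TP-A→TP-C = (-65, -135, 50).
Normal n = (TP-A→TP-B) × (TP-A→TP-C) = (600, -26800, -71580).
So ∂z/∂easting = −n_x/n_z = 0.00838 and ∂z/∂northing = −n_y/n_z = −0.37441.
Unit vector along 160° is (sin 160°, cos 160°) = (0.3420, -0.9397).
Slope in that direction = a·(0.3420) + b·(-0.9397) = 0.35469.
Apparent dip = arctan|0.35469| = 19.53° (true dip is 20.5°, so apparent ≤ true as expected).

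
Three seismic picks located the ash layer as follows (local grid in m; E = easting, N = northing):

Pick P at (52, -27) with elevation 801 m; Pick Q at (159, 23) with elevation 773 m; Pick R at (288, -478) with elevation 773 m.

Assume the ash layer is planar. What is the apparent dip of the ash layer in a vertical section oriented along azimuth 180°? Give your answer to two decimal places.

Let the plane be z = a·E + b·N + c.
Pick Q−Pick P: 107a + 50b = −28;  Pick R−Pick P: 236a − 451b = −28.
Solving gives a = −0.23358, b = −0.06014.
Unit vector along 180° is (sin 180°, cos 180°) = (0.0000, -1.0000).
Slope in that direction = a·(0.0000) + b·(-1.0000) = 0.06014.
Apparent dip = arctan|0.06014| = 3.44° (true dip is 13.6°, so apparent ≤ true as expected).

3.44°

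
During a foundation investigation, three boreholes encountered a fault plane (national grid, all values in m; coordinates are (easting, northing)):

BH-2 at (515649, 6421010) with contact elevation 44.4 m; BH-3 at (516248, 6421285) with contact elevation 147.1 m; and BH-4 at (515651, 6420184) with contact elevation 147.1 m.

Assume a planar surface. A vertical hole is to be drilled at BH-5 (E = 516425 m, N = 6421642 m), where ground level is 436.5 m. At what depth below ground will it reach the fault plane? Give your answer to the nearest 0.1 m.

293.2 m

Let the plane be z = a·E + b·N + c.
BH-3−BH-2: 599a + 275b = 102.7;  BH-4−BH-2: 2a − 826b = 102.7.
Solving gives a = 0.228280277, b = −0.123781404.
Then c = 44.4 − a·515649 − b·6421010 = 677133.53.
At (516425, 6421642): z_contact = 117889.64 − 794879.86 + 677133.53 = 143.32 m.
Depth below ground = 436.5 − 143.32 = 293.2 m.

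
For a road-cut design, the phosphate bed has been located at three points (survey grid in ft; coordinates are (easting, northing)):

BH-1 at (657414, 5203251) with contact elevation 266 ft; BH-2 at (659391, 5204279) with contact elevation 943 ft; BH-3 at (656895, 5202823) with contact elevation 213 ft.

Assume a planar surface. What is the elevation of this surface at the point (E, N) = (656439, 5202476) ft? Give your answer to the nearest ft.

144 ft

Let the plane be z = a·E + b·N + c.
BH-2−BH-1: 1977a + 1028b = 677;  BH-3−BH-1: −519a − 428b = −53.
Solving gives a = 0.75257178, b = −0.78874942.
Then c = 266 − a·657414 − b·5203251 = 3609576.01.
At (656439, 5202476): z = 494017.5 − 4103449.9 + 3609576.01 = 143.5 ft.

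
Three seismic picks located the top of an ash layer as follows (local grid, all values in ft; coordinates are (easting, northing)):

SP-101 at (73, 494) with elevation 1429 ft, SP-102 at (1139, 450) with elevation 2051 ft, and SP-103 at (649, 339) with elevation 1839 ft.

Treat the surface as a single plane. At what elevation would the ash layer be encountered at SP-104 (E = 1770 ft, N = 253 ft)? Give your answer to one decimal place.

Two edge vectors: SP-101→SP-102 = (1066, -44, 622), SP-101→SP-103 = (576, -155, 410).
Normal n = (SP-101→SP-102) × (SP-101→SP-103) = (78370, -78788, -139886).
So ∂z/∂E = −n_x/n_z = 0.560242 and ∂z/∂N = −n_y/n_z = −0.563230.
Intercept c from SP-101: 1429 − 40.90 + 278.24 = 1666.34.
At (1770, 253): z = 991.6 − 142.5 + 1666.34 = 2515.5 ft.

2515.5 ft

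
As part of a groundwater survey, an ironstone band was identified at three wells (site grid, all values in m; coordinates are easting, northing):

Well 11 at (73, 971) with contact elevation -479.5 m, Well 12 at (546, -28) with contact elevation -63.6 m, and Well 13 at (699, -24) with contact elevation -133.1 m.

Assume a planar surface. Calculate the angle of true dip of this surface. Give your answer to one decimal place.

37.3°

Two edge vectors: Well 11→Well 12 = (473, -999, 415.9), Well 11→Well 13 = (626, -995, 346.4).
Normal n = (Well 11→Well 12) × (Well 11→Well 13) = (67766.9, 96506.2, 154739).
So ∂z/∂easting = −n_x/n_z = −0.43794 and ∂z/∂northing = −n_y/n_z = −0.62367.
Gradient magnitude |∇z| = √(a² + b²) = √(0.19179 + 0.38897) = 0.76208.
True dip = arctan(0.76208) = 37.3°, dipping toward NE (azimuth ≈ 035°).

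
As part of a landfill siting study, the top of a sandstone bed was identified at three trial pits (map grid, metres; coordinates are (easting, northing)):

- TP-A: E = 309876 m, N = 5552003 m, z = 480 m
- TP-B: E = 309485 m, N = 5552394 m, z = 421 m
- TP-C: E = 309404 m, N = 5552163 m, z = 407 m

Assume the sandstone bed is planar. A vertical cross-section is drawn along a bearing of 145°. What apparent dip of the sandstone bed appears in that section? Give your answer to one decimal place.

Let the plane be z = a·E + b·N + c.
TP-B−TP-A: −391a + 391b = −59;  TP-C−TP-A: −472a + 160b = −73.
Solving gives a = 0.15659, b = 0.00570.
Unit vector along 145° is (sin 145°, cos 145°) = (0.5736, -0.8192).
Slope in that direction = a·(0.5736) + b·(-0.8192) = 0.08515.
Apparent dip = arctan|0.08515| = 4.9° (true dip is 8.9°, so apparent ≤ true as expected).

4.9°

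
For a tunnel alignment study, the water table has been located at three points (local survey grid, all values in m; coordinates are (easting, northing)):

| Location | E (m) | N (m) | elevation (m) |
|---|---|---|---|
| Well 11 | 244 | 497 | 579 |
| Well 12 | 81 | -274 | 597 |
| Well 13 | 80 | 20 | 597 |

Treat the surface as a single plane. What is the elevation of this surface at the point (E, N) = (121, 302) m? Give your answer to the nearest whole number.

Let the plane be z = a·E + b·N + c.
Well 12−Well 11: −163a − 771b = 18;  Well 13−Well 11: −164a − 477b = 18.
Solving gives a = −0.10868, b = −0.00037.
Then c = 579 − a·244 − b·497 = 605.70.
At (121, 302): z = −13.2 − 0.1 + 605.70 = 592.4 m.

592 m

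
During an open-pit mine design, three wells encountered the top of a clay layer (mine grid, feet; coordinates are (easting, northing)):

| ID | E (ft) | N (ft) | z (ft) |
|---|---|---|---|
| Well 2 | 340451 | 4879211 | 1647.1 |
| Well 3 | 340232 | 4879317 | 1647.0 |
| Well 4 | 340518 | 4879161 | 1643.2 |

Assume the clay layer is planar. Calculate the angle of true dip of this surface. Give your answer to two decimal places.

13.97°

Two edge vectors: Well 2→Well 3 = (-219, 106, -0.1), Well 2→Well 4 = (67, -50, -3.9).
Normal n = (Well 2→Well 3) × (Well 2→Well 4) = (-418.4, -860.8, 3848).
So ∂z/∂E = −n_x/n_z = 0.10873 and ∂z/∂N = −n_y/n_z = 0.22370.
Gradient magnitude |∇z| = √(a² + b²) = √(0.01182 + 0.05004) = 0.24873.
True dip = arctan(0.24873) = 13.97°, dipping toward SSW (azimuth ≈ 206°).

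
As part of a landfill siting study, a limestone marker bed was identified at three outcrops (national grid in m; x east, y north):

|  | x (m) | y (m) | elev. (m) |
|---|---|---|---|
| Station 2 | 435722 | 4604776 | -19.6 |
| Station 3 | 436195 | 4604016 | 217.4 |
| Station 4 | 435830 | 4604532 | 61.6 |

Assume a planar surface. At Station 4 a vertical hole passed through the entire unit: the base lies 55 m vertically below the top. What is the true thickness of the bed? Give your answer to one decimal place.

Let the plane be z = a·x + b·y + c.
Station 3−Station 2: 473a − 760b = 237;  Station 4−Station 2: 108a − 244b = 81.2.
Solving gives a = −0.11652, b = −0.38436.
|∇z| = √(a²+b²) = 0.40164, so dip δ = arctan(0.40164) = 21.88°.
True thickness = vertical thickness × cos δ = 55 × cos 21.88° = 51.0 m.

51.0 m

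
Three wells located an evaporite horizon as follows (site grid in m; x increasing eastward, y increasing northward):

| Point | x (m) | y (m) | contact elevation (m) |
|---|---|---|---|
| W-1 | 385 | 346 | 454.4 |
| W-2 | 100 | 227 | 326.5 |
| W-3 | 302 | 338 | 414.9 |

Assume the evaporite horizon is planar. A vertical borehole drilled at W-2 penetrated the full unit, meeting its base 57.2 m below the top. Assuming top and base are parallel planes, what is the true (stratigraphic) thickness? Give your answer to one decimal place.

51.3 m

Two edge vectors: W-1→W-2 = (-285, -119, -127.9), W-1→W-3 = (-83, -8, -39.5).
Normal n = (W-1→W-2) × (W-1→W-3) = (3677.3, -641.8, -7597).
So ∂z/∂x = −n_x/n_z = 0.48405 and ∂z/∂y = −n_y/n_z = −0.08448.
|∇z| = √(a²+b²) = 0.49136, so dip δ = arctan(0.49136) = 26.17°.
True thickness = vertical thickness × cos δ = 57.2 × cos 26.17° = 51.3 m.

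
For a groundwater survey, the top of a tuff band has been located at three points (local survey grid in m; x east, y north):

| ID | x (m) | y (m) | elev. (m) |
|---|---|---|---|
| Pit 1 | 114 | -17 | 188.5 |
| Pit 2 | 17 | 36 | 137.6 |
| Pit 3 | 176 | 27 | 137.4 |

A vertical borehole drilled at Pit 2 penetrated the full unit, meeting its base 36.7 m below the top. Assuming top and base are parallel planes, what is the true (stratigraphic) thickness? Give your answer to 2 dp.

24.99 m

Let the plane be z = a·x + b·y + c.
Pit 2−Pit 1: −97a + 53b = −50.9;  Pit 3−Pit 1: 62a + 44b = −51.1.
Solving gives a = −0.06205, b = −1.07393.
|∇z| = √(a²+b²) = 1.07573, so dip δ = arctan(1.07573) = 47.09°.
True thickness = vertical thickness × cos δ = 36.7 × cos 47.09° = 24.99 m.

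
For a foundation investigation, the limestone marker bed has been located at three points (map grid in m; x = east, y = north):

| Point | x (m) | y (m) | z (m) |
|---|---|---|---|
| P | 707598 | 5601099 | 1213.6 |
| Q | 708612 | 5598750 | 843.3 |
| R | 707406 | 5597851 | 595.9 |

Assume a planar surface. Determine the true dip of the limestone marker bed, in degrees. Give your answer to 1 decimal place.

11.2°

Two edge vectors: P→Q = (1014, -2349, -370.3), P→R = (-192, -3248, -617.7).
Normal n = (P→Q) × (P→R) = (248242.9, 697445.4, -3744480).
So ∂z/∂x = −n_x/n_z = 0.06630 and ∂z/∂y = −n_y/n_z = 0.18626.
Gradient magnitude |∇z| = √(a² + b²) = √(0.00440 + 0.03469) = 0.19771.
True dip = arctan(0.19771) = 11.2°, dipping toward SSW (azimuth ≈ 200°).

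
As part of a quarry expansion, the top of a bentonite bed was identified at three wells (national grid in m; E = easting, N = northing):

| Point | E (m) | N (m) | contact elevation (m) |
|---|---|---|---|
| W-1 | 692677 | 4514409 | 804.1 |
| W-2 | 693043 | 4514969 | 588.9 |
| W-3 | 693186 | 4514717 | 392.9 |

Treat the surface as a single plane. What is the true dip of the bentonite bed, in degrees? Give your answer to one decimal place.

44.4°

Let the plane be z = a·E + b·N + c.
W-2−W-1: 366a + 560b = −215.2;  W-3−W-1: 509a + 308b = −411.2.
Solving gives a = −0.95171, b = 0.23772.
Gradient magnitude |∇z| = √(a² + b²) = √(0.90574 + 0.05651) = 0.98095.
True dip = arctan(0.98095) = 44.4°, dipping toward ESE (azimuth ≈ 104°).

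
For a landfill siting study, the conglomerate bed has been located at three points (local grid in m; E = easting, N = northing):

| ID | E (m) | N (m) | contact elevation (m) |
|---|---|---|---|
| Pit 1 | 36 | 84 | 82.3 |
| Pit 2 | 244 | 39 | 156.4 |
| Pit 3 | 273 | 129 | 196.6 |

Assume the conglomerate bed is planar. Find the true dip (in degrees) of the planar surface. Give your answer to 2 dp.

Two edge vectors: Pit 1→Pit 2 = (208, -45, 74.1), Pit 1→Pit 3 = (237, 45, 114.3).
Normal n = (Pit 1→Pit 2) × (Pit 1→Pit 3) = (-8478, -6212.7, 20025).
So ∂z/∂E = −n_x/n_z = 0.42337 and ∂z/∂N = −n_y/n_z = 0.31025.
Gradient magnitude |∇z| = √(a² + b²) = √(0.17924 + 0.09625) = 0.52488.
True dip = arctan(0.52488) = 27.69°, dipping toward SW (azimuth ≈ 234°).

27.69°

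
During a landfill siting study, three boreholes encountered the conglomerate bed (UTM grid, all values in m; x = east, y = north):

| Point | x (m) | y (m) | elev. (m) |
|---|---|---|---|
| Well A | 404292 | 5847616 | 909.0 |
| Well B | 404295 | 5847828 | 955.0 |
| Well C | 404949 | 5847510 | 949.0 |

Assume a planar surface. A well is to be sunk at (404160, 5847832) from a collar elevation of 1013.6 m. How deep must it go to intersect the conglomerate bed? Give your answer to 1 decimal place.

70.7 m

Two edge vectors: Well A→Well B = (3, 212, 46), Well A→Well C = (657, -106, 40).
Normal n = (Well A→Well B) × (Well A→Well C) = (13356, 30102, -139602).
So ∂z/∂x = −n_x/n_z = 0.095671982 and ∂z/∂y = −n_y/n_z = 0.215627283.
Intercept c from Well A: 909 − 38679.42 − 1260905.55 = −1298675.97.
At (404160, 5847832): z_contact = 38666.79 + 1260952.13 − 1298675.97 = 942.95 m.
Depth below ground = 1013.6 − 942.95 = 70.7 m.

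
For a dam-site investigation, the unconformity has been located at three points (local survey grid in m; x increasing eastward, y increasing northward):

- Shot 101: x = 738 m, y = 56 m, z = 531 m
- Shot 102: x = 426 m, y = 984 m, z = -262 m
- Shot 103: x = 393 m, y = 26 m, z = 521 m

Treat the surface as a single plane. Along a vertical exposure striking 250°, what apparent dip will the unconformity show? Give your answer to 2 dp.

10.56°

Two edge vectors: Shot 101→Shot 102 = (-312, 928, -793), Shot 101→Shot 103 = (-345, -30, -10).
Normal n = (Shot 101→Shot 102) × (Shot 101→Shot 103) = (-33070, 270465, 329520).
So ∂z/∂x = −n_x/n_z = 0.10036 and ∂z/∂y = −n_y/n_z = −0.82078.
Unit vector along 250° is (sin 250°, cos 250°) = (-0.9397, -0.3420).
Slope in that direction = a·(-0.9397) + b·(-0.3420) = 0.18642.
Apparent dip = arctan|0.18642| = 10.56° (true dip is 39.6°, so apparent ≤ true as expected).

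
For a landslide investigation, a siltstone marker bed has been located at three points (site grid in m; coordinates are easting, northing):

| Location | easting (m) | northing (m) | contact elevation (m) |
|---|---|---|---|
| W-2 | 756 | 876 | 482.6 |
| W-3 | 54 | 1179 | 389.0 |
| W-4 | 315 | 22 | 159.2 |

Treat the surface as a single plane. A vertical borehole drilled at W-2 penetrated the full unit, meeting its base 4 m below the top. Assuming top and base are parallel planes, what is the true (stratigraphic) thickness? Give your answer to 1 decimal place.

Let the plane be z = a·easting + b·northing + c.
W-3−W-2: −702a + 303b = −93.6;  W-4−W-2: −441a − 854b = −323.4.
Solving gives a = 0.24269, b = 0.25336.
|∇z| = √(a²+b²) = 0.35085, so dip δ = arctan(0.35085) = 19.33°.
True thickness = vertical thickness × cos δ = 4 × cos 19.33° = 3.8 m.

3.8 m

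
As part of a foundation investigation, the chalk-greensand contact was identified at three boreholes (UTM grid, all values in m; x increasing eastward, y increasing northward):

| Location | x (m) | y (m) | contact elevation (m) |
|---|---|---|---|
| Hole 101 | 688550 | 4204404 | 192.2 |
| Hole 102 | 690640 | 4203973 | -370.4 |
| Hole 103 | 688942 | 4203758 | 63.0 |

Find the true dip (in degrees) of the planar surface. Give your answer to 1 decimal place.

Two edge vectors: Hole 101→Hole 102 = (2090, -431, -562.6), Hole 101→Hole 103 = (392, -646, -129.2).
Normal n = (Hole 101→Hole 102) × (Hole 101→Hole 103) = (-307754.4, 49488.8, -1181188).
So ∂z/∂x = −n_x/n_z = −0.26055 and ∂z/∂y = −n_y/n_z = 0.04190.
Gradient magnitude |∇z| = √(a² + b²) = √(0.06788 + 0.00176) = 0.26389.
True dip = arctan(0.26389) = 14.8°, dipping toward E (azimuth ≈ 099°).

14.8°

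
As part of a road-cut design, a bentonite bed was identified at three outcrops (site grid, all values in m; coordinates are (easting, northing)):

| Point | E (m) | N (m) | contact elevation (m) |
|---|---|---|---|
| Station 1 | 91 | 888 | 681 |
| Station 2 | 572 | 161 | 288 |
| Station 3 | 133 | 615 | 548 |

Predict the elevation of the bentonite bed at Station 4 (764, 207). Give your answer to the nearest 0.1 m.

289.5 m

Two edge vectors: Station 1→Station 2 = (481, -727, -393), Station 1→Station 3 = (42, -273, -133).
Normal n = (Station 1→Station 2) × (Station 1→Station 3) = (-10598, 47467, -100779).
So ∂z/∂E = −n_x/n_z = −0.10516 and ∂z/∂N = −n_y/n_z = 0.47100.
Intercept c from Station 1: 681 + 9.57 − 418.25 = 272.32.
At (764, 207): z = −80.3 + 97.5 + 272.32 = 289.5 m.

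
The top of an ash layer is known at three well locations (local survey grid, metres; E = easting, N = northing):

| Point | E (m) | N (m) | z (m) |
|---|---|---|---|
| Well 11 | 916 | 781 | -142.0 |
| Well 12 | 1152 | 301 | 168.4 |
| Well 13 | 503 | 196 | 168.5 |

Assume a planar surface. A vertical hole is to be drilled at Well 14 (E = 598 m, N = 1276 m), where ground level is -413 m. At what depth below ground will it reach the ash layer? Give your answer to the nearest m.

56 m

Let the plane be z = a·E + b·N + c.
Well 12−Well 11: 236a − 480b = 310.4;  Well 13−Well 11: −413a − 585b = 310.5.
Solving gives a = 0.09677, b = −0.59909.
Then c = -142 − a·916 − b·781 = 237.25.
At (598, 1276): z_contact = 57.9 − 764.4 + 237.25 = -469.3 m.
Depth below ground = -413 − (-469.3) = 56 m.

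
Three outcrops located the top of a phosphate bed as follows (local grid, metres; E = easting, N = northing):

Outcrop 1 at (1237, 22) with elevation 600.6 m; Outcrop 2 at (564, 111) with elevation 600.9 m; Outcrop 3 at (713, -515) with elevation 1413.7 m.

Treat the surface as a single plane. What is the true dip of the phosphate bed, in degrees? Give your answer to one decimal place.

53.5°

Let the plane be z = a·E + b·N + c.
Outcrop 2−Outcrop 1: −673a + 89b = 0.3;  Outcrop 3−Outcrop 1: −524a − 537b = 813.1.
Solving gives a = −0.17775, b = −1.34071.
Gradient magnitude |∇z| = √(a² + b²) = √(0.03159 + 1.79750) = 1.35244.
True dip = arctan(1.35244) = 53.5°, dipping toward N (azimuth ≈ 008°).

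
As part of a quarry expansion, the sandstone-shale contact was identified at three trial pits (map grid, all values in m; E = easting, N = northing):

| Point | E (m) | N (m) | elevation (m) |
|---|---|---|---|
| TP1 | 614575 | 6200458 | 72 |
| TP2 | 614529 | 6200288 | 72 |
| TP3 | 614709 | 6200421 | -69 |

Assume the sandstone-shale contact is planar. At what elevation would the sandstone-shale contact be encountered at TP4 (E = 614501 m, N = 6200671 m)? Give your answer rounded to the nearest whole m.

Let the plane be z = a·E + b·N + c.
TP2−TP1: −46a − 170b = 0;  TP3−TP1: 134a − 37b = −141.
Solving gives a = −0.97908668, b = 0.26492934.
Then c = 72 − a·614575 − b·6200458 = −1040889.03.
At (614501, 6200671): z = −601649.7 + 1642739.6 − 1040889.03 = 200.9 m.

201 m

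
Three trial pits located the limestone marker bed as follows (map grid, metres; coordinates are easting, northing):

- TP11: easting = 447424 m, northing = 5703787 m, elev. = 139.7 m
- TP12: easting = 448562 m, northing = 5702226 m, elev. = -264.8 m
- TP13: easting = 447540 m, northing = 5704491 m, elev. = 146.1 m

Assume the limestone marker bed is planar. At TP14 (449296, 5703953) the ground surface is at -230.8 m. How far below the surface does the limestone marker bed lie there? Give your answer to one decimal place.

144.0 m

Two edge vectors: TP11→TP12 = (1138, -1561, -404.5), TP11→TP13 = (116, 704, 6.4).
Normal n = (TP11→TP12) × (TP11→TP13) = (274777.6, -54205.2, 982228).
So ∂z/∂easting = −n_x/n_z = −0.279749305 and ∂z/∂northing = −n_y/n_z = 0.055185965.
Intercept c from TP11: 139.7 + 125166.55 − 314768.99 = −189462.74.
At (449296, 5703953): z_contact = −125690.24 + 314778.15 − 189462.74 = -374.83 m.
Depth below ground = -230.8 − (-374.83) = 144.0 m.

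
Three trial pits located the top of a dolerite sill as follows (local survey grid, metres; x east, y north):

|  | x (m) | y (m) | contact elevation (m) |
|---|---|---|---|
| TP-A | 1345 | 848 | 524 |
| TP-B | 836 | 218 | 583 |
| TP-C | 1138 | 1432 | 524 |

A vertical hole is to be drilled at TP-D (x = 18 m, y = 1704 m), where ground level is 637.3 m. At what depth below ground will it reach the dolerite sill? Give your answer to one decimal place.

30.8 m

Two edge vectors: TP-A→TP-B = (-509, -630, 59), TP-A→TP-C = (-207, 584, 0).
Normal n = (TP-A→TP-B) × (TP-A→TP-C) = (-34456, -12213, -427666).
So ∂z/∂x = −n_x/n_z = −0.080568 and ∂z/∂y = −n_y/n_z = −0.028557.
Intercept c from TP-A: 524 + 108.36 + 24.22 = 656.58.
At (18, 1704): z_contact = −1.45 − 48.66 + 656.58 = 606.47 m.
Depth below ground = 637.3 − 606.47 = 30.8 m.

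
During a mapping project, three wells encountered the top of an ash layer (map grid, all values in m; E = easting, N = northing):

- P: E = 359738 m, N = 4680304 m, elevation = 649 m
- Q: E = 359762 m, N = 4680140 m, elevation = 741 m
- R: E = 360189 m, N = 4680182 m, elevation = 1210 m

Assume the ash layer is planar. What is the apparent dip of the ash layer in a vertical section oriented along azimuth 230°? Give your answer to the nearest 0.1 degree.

31.7°

Two edge vectors: P→Q = (24, -164, 92), P→R = (451, -122, 561).
Normal n = (P→Q) × (P→R) = (-80780, 28028, 71036).
So ∂z/∂E = −n_x/n_z = 1.13717 and ∂z/∂N = −n_y/n_z = −0.39456.
Unit vector along 230° is (sin 230°, cos 230°) = (-0.7660, -0.6428).
Slope in that direction = a·(-0.7660) + b·(-0.6428) = −0.61750.
Apparent dip = arctan|0.61750| = 31.7° (true dip is 50.3°, so apparent ≤ true as expected).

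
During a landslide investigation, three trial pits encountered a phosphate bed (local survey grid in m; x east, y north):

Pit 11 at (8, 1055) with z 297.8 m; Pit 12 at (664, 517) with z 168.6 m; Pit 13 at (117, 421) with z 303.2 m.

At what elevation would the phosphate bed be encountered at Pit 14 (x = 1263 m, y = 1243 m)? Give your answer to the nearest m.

-9 m

Two edge vectors: Pit 11→Pit 12 = (656, -538, -129.2), Pit 11→Pit 13 = (109, -634, 5.4).
Normal n = (Pit 11→Pit 12) × (Pit 11→Pit 13) = (-84818, -17625.2, -357262).
So ∂z/∂x = −n_x/n_z = −0.23741 and ∂z/∂y = −n_y/n_z = −0.04933.
Intercept c from Pit 11: 297.8 + 1.90 + 52.05 = 351.75.
At (1263, 1243): z = −299.9 − 61.3 + 351.75 = -9.4 m.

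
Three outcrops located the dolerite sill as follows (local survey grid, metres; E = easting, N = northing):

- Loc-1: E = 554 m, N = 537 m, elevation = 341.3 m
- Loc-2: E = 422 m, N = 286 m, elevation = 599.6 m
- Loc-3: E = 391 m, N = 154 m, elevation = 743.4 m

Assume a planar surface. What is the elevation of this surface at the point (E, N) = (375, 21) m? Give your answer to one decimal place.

Let the plane be z = a·E + b·N + c.
Loc-2−Loc-1: −132a − 251b = 258.3;  Loc-3−Loc-1: −163a − 383b = 402.1.
Solving gives a = 0.20722, b = −1.13806.
Then c = 341.3 − a·554 − b·537 = 837.64.
At (375, 21): z = 77.7 − 23.9 + 837.64 = 891.4 m.

891.4 m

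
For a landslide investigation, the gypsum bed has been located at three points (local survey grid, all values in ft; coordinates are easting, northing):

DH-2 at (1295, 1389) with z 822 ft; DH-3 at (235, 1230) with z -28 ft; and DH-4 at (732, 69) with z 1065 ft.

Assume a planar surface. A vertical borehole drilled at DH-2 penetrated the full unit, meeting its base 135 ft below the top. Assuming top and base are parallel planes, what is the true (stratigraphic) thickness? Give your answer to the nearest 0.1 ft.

93.1 ft

Let the plane be z = a·easting + b·northing + c.
DH-3−DH-2: −1060a − 159b = −850;  DH-4−DH-2: −563a − 1320b = 243.
Solving gives a = 0.88620, b = −0.56207.
|∇z| = √(a²+b²) = 1.04941, so dip δ = arctan(1.04941) = 46.38°.
True thickness = vertical thickness × cos δ = 135 × cos 46.38° = 93.1 ft.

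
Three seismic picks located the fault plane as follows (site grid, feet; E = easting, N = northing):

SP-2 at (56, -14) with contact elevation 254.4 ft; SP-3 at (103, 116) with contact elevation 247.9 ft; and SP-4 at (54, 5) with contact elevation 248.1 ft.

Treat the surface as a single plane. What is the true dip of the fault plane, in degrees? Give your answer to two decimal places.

Two edge vectors: SP-2→SP-3 = (47, 130, -6.5), SP-2→SP-4 = (-2, 19, -6.3).
Normal n = (SP-2→SP-3) × (SP-2→SP-4) = (-695.5, 309.1, 1153).
So ∂z/∂E = −n_x/n_z = 0.60321 and ∂z/∂N = −n_y/n_z = −0.26808.
Gradient magnitude |∇z| = √(a² + b²) = √(0.36386 + 0.07187) = 0.66010.
True dip = arctan(0.66010) = 33.43°, dipping toward WNW (azimuth ≈ 294°).

33.43°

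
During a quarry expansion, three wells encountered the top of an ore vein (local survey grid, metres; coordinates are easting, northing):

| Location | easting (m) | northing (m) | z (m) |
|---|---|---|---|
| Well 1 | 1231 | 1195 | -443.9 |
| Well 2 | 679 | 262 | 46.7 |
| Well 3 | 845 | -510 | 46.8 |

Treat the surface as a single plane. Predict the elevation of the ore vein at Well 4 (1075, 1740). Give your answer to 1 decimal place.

Let the plane be z = a·easting + b·northing + c.
Well 2−Well 1: −552a − 933b = 490.6;  Well 3−Well 1: −386a − 1705b = 490.7.
Solving gives a = −0.651696, b = −0.140261.
Then c = -443.9 − a·1231 − b·1195 = 525.95.
At (1075, 1740): z = −700.6 − 244.1 + 525.95 = -418.7 m.

-418.7 m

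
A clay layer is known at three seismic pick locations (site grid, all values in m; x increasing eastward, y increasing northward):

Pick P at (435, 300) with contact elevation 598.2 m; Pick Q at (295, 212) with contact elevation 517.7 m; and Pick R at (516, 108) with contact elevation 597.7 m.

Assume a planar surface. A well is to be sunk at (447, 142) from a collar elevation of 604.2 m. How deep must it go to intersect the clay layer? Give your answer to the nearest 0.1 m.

Let the plane be z = a·x + b·y + c.
Pick Q−Pick P: −140a − 88b = −80.5;  Pick R−Pick P: 81a − 192b = −0.5.
Solving gives a = 0.45319, b = 0.19379.
Then c = 598.2 − a·435 − b·300 = 342.93.
At (447, 142): z_contact = 202.57 + 27.52 + 342.93 = 573.02 m.
Depth below ground = 604.2 − 573.02 = 31.2 m.

31.2 m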